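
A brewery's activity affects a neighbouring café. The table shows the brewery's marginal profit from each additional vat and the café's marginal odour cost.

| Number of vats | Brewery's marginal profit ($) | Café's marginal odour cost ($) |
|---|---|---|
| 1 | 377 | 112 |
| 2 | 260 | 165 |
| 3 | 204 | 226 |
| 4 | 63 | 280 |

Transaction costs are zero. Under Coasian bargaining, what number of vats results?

Bargaining reaches the level where marginal profit last exceeds marginal odour cost.
That holds through level 2 (260 ≥ 165) but not at 3 (204 < 226).

2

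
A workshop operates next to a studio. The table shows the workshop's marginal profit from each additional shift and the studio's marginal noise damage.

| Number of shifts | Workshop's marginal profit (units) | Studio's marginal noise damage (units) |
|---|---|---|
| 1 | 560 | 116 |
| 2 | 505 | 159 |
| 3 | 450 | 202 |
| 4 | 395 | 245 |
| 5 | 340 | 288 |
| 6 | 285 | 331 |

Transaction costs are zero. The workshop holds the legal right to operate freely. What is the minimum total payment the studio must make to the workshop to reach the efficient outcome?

Left alone the workshop would choose level 6 (marginal profit stays positive).
Efficient level: k* = 5 (marginal profit ≥ marginal noise damage through 5).
The studio must at least cover the workshop's forgone profit from cutting 6→5: 285 = 285.

285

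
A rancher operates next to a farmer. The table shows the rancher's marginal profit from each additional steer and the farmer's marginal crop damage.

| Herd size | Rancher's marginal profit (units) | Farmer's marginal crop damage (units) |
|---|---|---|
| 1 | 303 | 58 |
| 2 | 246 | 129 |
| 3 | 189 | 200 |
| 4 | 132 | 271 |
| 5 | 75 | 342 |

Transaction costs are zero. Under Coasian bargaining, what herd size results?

2

Bargaining reaches the level where marginal profit last exceeds marginal crop damage.
That holds through level 2 (246 ≥ 129) but not at 3 (189 < 200).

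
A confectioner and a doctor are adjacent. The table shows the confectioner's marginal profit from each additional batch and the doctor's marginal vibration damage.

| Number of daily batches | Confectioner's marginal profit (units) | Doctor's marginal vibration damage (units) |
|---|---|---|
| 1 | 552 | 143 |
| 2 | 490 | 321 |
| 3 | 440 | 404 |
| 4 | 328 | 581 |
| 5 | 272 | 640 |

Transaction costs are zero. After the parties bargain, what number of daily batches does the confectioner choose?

3

Bargaining reaches the level where marginal profit last exceeds marginal vibration damage.
That holds through level 3 (440 ≥ 404) but not at 4 (328 < 581).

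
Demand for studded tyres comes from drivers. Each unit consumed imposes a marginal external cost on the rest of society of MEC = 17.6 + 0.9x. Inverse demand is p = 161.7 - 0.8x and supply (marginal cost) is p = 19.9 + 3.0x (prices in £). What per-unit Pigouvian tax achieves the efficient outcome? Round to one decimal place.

Social marginal benefit = demand − MEC = 144.1 - 1.7x.
Set SMB = MC: 144.1 - 1.7x = 19.9 + 3.0x → x* = 26.4255.
The Pigouvian tax equals MEC at x*: 17.6 + 0.9×26.4255 = 41.3830.

tax = £41.4 per unit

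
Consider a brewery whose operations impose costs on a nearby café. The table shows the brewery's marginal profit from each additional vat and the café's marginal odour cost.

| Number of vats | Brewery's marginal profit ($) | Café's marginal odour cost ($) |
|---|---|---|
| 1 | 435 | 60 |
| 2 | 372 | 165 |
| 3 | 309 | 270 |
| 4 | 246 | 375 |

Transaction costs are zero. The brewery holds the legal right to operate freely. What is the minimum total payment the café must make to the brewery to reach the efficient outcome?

Left alone the brewery would choose level 4 (marginal profit stays positive).
Efficient level: k* = 3 (marginal profit ≥ marginal odour cost through 3).
The café must at least cover the brewery's forgone profit from cutting 4→3: 246 = 246.

$246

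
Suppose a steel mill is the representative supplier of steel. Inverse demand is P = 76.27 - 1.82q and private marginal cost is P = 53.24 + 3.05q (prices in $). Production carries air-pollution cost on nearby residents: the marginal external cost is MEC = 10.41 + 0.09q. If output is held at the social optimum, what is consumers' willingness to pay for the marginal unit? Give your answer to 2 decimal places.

Social marginal cost = private MC + MEC = 63.65 + 3.14q.
Set SMC = demand: 63.65 + 3.14q = 76.27 - 1.82q → q* = 2.5444.
Consumer price on the demand curve at q*: 76.27 − 1.82×2.5444 = 71.6392.

P = $71.64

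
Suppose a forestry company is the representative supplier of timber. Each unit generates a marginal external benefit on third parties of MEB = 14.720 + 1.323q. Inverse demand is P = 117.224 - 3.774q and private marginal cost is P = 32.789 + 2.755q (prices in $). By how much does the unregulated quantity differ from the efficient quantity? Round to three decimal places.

6.114 units

Market equilibrium (private): 32.789 + 2.755q = 117.224 - 3.774q → q_m = 12.9323.
Social marginal cost = private MC − MEB = 18.069 + 1.432q.
Set SMC = demand: 18.069 + 1.432q = 117.224 - 3.774q → q* = 19.0463.
Gap = |12.9323 − 19.0463| = 6.1140.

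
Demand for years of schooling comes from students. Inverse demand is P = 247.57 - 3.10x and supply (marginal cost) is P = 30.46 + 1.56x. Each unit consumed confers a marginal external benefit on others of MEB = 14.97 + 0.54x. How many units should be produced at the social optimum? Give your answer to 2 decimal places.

Social marginal benefit = demand + MEB = 262.54 - 2.56x.
Set SMB = MC: 262.54 - 2.56x = 30.46 + 1.56x → x* = 56.3301.

x* = 56.33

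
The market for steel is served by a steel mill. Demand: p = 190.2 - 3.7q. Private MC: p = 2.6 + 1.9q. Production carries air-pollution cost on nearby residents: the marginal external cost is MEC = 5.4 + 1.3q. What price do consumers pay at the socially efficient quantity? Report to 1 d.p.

P = 92.5

Social marginal cost = private MC + MEC = 8.0 + 3.2q.
Set SMC = demand: 8.0 + 3.2q = 190.2 - 3.7q → q* = 26.4058.
Consumer price on the demand curve at q*: 190.2 − 3.7×26.4058 = 92.4985.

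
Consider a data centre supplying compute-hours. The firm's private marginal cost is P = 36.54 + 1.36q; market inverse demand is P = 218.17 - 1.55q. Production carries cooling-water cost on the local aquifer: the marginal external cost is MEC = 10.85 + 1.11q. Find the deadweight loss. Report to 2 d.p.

Market equilibrium (private): 36.54 + 1.36q = 218.17 - 1.55q → q_m = 62.4158.
Social marginal cost = private MC + MEC = 47.39 + 2.47q.
Set SMC = demand: 47.39 + 2.47q = 218.17 - 1.55q → q* = 42.4826.
Between q* and q_m the wedge SMC − demand runs linearly from 0 to MEC(q_m), so the loss is a triangle.
DWL = ½ × 19.9332 × 80.1315 = 798.6386.

DWL = 798.64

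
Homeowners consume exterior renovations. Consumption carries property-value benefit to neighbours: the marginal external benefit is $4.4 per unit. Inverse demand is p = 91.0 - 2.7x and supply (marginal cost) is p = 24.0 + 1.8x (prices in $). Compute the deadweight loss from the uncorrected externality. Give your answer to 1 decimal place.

DWL = $2.2

Market equilibrium (private): 24.0 + 1.8x = 91.0 - 2.7x → x_m = 14.8889.
Social marginal benefit = demand + MEB = 95.4 - 2.7x.
Set SMB = MC: 95.4 - 2.7x = 24.0 + 1.8x → x* = 15.8667.
Height of the DWL triangle at x_m is SMB(x_m) − MC(x_m) = MEB(x_m) = 4.4000.
DWL = ½ × 0.9778 × 4.4000 = 2.1512.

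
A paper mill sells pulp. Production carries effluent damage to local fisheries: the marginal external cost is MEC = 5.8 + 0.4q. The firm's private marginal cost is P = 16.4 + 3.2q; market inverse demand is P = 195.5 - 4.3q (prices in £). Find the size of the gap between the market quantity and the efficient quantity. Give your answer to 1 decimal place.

1.9 units

Market equilibrium (private): 16.4 + 3.2q = 195.5 - 4.3q → q_m = 23.8800.
Social marginal cost = private MC + MEC = 22.2 + 3.6q.
Set SMC = demand: 22.2 + 3.6q = 195.5 - 4.3q → q* = 21.9367.
Gap = |23.8800 − 21.9367| = 1.9433.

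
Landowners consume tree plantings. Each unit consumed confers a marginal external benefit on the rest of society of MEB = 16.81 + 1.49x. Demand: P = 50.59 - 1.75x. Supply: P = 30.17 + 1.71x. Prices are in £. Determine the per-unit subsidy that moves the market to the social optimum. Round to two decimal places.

subsidy = £44.97 per unit

Social marginal benefit = demand + MEB = 67.40 - 0.26x.
Set SMB = MC: 67.40 - 0.26x = 30.17 + 1.71x → x* = 18.8985.
The Pigouvian subsidy equals MEB at x*: 16.81 + 1.49×18.8985 = 44.9688.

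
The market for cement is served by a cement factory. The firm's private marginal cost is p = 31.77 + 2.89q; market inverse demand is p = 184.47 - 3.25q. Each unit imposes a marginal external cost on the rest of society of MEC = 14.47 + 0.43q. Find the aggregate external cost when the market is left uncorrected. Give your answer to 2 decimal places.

492.84

Market equilibrium (private): 31.77 + 2.89q = 184.47 - 3.25q → q_m = 24.8697.
Total external cost = ∫₀^{q_m} (14.47 + 0.43q) dq = 14.47×24.8697 + ½×0.43×24.8697² = 492.8425.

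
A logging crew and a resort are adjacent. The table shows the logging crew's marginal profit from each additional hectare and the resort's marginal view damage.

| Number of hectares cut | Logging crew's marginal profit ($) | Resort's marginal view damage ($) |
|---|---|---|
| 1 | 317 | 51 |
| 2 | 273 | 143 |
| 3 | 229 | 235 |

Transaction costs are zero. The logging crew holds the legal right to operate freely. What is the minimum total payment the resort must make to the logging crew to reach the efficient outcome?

$229

Left alone the logging crew would choose level 3 (marginal profit stays positive).
Efficient level: k* = 2 (marginal profit ≥ marginal view damage through 2).
The resort must at least cover the logging crew's forgone profit from cutting 3→2: 229 = 229.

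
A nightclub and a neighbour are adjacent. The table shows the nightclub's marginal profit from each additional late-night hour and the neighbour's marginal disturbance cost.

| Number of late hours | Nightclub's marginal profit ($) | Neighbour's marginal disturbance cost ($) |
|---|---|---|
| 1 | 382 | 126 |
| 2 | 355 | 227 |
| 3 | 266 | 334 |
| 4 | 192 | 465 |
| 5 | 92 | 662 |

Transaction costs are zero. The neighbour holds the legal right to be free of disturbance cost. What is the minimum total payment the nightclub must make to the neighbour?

$353

Efficient level: marginal profit ≥ marginal disturbance cost through level 2, so k* = 2.
With the neighbour holding the right, the nightclub must at least compensate total damage at k*: 126 + 227 = 353.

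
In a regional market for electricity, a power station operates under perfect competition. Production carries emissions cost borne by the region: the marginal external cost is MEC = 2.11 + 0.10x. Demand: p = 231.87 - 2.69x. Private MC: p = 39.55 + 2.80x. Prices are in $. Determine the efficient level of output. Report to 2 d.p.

x* = 34.03

Social marginal cost = private MC + MEC = 41.66 + 2.90x.
Set SMC = demand: 41.66 + 2.90x = 231.87 - 2.69x → x* = 34.0268.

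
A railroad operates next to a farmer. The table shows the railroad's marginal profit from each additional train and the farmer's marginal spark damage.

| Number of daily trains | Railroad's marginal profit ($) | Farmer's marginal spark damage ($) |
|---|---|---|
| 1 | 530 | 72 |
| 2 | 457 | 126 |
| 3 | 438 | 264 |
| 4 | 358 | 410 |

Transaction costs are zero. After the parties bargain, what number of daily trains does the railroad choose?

3

Bargaining reaches the level where marginal profit last exceeds marginal spark damage.
That holds through level 3 (438 ≥ 264) but not at 4 (358 < 410).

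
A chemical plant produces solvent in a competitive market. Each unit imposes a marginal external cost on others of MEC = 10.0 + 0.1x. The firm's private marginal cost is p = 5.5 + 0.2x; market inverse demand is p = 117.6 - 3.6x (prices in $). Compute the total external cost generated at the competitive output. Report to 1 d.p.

Market equilibrium (private): 5.5 + 0.2x = 117.6 - 3.6x → x_m = 29.5000.
Total external cost = ∫₀^{x_m} (10.0 + 0.1x) dx = 10.0×29.5000 + ½×0.1×29.5000² = 338.5125.

$338.5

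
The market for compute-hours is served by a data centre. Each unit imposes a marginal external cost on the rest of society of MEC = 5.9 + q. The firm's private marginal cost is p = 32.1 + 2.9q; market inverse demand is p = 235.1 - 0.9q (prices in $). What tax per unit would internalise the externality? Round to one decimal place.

Social marginal cost = private MC + MEC = 38.0 + 3.9q.
Set SMC = demand: 38.0 + 3.9q = 235.1 - 0.9q → q* = 41.0625.
The Pigouvian tax equals MEC at q*: 5.9 + 1.0×41.0625 = 46.9625.

tax = $47.0 per unit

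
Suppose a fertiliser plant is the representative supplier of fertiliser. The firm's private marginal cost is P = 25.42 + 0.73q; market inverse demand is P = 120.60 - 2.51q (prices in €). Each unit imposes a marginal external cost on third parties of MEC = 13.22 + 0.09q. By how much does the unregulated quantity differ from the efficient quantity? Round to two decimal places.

Market equilibrium (private): 25.42 + 0.73q = 120.60 - 2.51q → q_m = 29.3765.
Social marginal cost = private MC + MEC = 38.64 + 0.82q.
Set SMC = demand: 38.64 + 0.82q = 120.60 - 2.51q → q* = 24.6126.
Gap = |29.3765 − 24.6126| = 4.7639.

4.76 units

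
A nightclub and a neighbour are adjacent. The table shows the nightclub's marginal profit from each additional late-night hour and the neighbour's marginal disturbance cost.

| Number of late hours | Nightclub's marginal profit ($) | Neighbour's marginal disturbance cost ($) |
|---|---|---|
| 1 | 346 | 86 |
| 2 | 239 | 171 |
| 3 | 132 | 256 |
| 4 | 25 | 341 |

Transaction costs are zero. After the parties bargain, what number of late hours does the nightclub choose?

2

Bargaining reaches the level where marginal profit last exceeds marginal disturbance cost.
That holds through level 2 (239 ≥ 171) but not at 3 (132 < 256).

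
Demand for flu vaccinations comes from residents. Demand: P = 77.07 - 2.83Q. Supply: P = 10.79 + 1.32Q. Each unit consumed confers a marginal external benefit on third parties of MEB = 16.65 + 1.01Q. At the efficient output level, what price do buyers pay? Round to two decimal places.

P = 2.33

Social marginal benefit = demand + MEB = 93.72 - 1.82Q.
Set SMB = MC: 93.72 - 1.82Q = 10.79 + 1.32Q → Q* = 26.4108.
Consumer price on the demand curve at Q*: 77.07 − 2.83×26.4108 = 2.3274.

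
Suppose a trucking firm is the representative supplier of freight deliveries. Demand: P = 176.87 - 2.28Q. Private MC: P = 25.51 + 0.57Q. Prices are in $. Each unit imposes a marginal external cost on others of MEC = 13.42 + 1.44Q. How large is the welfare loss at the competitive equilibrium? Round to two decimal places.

DWL = $941.89

Market equilibrium (private): 25.51 + 0.57Q = 176.87 - 2.28Q → Q_m = 53.1088.
Social marginal cost = private MC + MEC = 38.93 + 2.01Q.
Set SMC = demand: 38.93 + 2.01Q = 176.87 - 2.28Q → Q* = 32.1538.
The loss is the area between SMC and demand from Q* to Q_m; with linear curves that's a triangle of height MEC(Q_m).
DWL = ½ × 20.9550 × 89.8966 = 941.8916.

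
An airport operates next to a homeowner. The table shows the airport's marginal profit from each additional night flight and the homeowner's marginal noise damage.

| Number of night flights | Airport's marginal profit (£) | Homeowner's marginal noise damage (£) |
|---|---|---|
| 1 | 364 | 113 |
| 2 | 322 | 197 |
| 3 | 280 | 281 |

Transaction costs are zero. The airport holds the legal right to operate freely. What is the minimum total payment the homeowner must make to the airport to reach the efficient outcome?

£280

Left alone the airport would choose level 3 (marginal profit stays positive).
Efficient level: k* = 2 (marginal profit ≥ marginal noise damage through 2).
The homeowner must at least cover the airport's forgone profit from cutting 3→2: 280 = 280.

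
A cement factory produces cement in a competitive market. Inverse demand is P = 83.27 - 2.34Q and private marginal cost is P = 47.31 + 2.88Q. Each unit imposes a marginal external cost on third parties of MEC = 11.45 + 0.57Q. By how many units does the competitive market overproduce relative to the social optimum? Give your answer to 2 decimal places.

2.66 units

Market equilibrium (private): 47.31 + 2.88Q = 83.27 - 2.34Q → Q_m = 6.8889.
Social marginal cost = private MC + MEC = 58.76 + 3.45Q.
Set SMC = demand: 58.76 + 3.45Q = 83.27 - 2.34Q → Q* = 4.2332.
Gap = |6.8889 − 4.2332| = 2.6557.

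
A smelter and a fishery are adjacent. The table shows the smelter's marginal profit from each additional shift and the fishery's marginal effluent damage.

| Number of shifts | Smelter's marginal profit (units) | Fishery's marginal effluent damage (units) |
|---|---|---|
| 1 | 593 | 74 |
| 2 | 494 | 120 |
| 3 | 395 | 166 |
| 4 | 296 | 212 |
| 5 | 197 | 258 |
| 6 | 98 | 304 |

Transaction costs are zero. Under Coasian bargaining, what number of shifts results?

4

Bargaining reaches the level where marginal profit last exceeds marginal effluent damage.
That holds through level 4 (296 ≥ 212) but not at 5 (197 < 258).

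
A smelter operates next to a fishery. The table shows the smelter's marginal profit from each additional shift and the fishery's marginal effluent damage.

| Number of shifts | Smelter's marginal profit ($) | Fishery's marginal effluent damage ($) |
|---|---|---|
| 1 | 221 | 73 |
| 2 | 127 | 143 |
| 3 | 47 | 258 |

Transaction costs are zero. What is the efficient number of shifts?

1

Bargaining reaches the level where marginal profit last exceeds marginal effluent damage.
That holds through level 1 (221 ≥ 73) but not at 2 (127 < 143).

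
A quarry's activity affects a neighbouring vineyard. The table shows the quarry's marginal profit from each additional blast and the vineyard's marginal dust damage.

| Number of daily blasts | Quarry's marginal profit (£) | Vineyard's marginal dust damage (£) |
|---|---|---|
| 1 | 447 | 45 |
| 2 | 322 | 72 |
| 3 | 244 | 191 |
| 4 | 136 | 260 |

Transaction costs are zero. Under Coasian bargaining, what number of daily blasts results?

3

Bargaining reaches the level where marginal profit last exceeds marginal dust damage.
That holds through level 3 (244 ≥ 191) but not at 4 (136 < 260).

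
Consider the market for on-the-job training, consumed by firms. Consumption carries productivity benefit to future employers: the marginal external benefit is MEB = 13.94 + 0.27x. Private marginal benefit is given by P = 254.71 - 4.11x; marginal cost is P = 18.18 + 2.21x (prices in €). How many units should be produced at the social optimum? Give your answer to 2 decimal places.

Social marginal benefit = demand + MEB = 268.65 - 3.84x.
Set SMB = MC: 268.65 - 3.84x = 18.18 + 2.21x → x* = 41.4000.

x* = 41.40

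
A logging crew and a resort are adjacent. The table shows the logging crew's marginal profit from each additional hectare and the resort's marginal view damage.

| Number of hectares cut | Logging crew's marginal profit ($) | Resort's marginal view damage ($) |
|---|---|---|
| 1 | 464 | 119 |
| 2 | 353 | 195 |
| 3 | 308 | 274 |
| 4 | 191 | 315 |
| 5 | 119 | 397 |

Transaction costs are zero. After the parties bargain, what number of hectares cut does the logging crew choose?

Bargaining reaches the level where marginal profit last exceeds marginal view damage.
That holds through level 3 (308 ≥ 274) but not at 4 (191 < 315).

3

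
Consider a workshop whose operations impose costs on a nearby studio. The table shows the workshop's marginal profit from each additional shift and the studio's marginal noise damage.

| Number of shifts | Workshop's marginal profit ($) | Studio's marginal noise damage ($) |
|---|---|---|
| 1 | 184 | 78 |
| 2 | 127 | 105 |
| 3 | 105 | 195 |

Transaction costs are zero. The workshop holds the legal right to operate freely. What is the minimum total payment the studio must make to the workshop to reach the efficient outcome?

Left alone the workshop would choose level 3 (marginal profit stays positive).
Efficient level: k* = 2 (marginal profit ≥ marginal noise damage through 2).
The studio must at least cover the workshop's forgone profit from cutting 3→2: 105 = 105.

$105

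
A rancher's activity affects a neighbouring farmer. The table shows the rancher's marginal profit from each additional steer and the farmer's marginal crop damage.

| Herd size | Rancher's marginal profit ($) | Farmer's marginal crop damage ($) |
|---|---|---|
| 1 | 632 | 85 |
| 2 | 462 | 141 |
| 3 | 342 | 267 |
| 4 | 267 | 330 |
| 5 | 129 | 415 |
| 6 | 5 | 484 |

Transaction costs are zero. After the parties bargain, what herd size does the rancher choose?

Bargaining reaches the level where marginal profit last exceeds marginal crop damage.
That holds through level 3 (342 ≥ 267) but not at 4 (267 < 330).

3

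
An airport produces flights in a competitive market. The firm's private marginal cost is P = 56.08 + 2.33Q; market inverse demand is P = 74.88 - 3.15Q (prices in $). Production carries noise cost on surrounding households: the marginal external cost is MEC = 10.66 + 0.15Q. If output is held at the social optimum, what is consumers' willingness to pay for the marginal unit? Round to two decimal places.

P = $70.33

Social marginal cost = private MC + MEC = 66.74 + 2.48Q.
Set SMC = demand: 66.74 + 2.48Q = 74.88 - 3.15Q → Q* = 1.4458.
Consumer price on the demand curve at Q*: 74.88 − 3.15×1.4458 = 70.3257.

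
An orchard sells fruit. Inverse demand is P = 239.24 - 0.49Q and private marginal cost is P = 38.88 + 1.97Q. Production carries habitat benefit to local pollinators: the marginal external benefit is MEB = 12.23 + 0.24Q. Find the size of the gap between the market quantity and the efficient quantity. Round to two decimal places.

Market equilibrium (private): 38.88 + 1.97Q = 239.24 - 0.49Q → Q_m = 81.4472.
Social marginal cost = private MC − MEB = 26.65 + 1.73Q.
Set SMC = demand: 26.65 + 1.73Q = 239.24 - 0.49Q → Q* = 95.7613.
Gap = |81.4472 − 95.7613| = 14.3141.

14.31 units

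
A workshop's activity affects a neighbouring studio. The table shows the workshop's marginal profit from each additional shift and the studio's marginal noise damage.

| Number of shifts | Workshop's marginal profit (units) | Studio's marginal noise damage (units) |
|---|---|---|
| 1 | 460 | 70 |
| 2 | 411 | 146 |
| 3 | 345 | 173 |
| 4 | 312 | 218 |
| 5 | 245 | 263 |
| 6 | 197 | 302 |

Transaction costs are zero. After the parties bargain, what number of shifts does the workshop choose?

Bargaining reaches the level where marginal profit last exceeds marginal noise damage.
That holds through level 4 (312 ≥ 218) but not at 5 (245 < 263).

4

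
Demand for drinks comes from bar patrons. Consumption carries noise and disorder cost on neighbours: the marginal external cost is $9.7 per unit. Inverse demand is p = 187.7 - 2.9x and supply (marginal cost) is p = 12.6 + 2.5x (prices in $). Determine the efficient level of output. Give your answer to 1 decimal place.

x* = 30.6

Social marginal benefit = demand − MEC = 178.0 - 2.9x.
Set SMB = MC: 178.0 - 2.9x = 12.6 + 2.5x → x* = 30.6296.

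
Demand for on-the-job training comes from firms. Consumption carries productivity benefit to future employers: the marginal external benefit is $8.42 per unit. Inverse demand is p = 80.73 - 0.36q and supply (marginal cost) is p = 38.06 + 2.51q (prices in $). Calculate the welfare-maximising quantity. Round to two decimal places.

q* = 17.80

Social marginal benefit = demand + MEB = 89.15 - 0.36q.
Set SMB = MC: 89.15 - 0.36q = 38.06 + 2.51q → q* = 17.8014.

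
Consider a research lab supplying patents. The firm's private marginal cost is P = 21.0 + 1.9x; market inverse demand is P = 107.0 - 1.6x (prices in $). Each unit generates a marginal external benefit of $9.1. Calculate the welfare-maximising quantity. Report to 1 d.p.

x* = 27.2

Social marginal cost = private MC − MEB = 11.9 + 1.9x.
Set SMC = demand: 11.9 + 1.9x = 107.0 - 1.6x → x* = 27.1714.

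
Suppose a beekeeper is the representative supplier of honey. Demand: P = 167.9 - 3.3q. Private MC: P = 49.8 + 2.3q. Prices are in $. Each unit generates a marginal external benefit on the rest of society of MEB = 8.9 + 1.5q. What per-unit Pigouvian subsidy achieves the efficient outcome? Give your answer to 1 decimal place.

subsidy = $55.4 per unit

Social marginal cost = private MC − MEB = 40.9 + 0.8q.
Set SMC = demand: 40.9 + 0.8q = 167.9 - 3.3q → q* = 30.9756.
The Pigouvian subsidy equals MEB at q*: 8.9 + 1.5×30.9756 = 55.3634.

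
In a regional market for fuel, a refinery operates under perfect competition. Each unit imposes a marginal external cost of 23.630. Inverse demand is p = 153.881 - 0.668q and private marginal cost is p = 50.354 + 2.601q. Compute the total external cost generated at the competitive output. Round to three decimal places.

748.346

Market equilibrium (private): 50.354 + 2.601q = 153.881 - 0.668q → q_m = 31.6693.
Total external cost = MEC × q_m = 23.630 × 31.6693 = 748.3456.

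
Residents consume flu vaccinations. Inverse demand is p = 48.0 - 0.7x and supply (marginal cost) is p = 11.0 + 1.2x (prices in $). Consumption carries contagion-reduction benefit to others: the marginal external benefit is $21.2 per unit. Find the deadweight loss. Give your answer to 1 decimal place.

DWL = $118.3

Market equilibrium (private): 11.0 + 1.2x = 48.0 - 0.7x → x_m = 19.4737.
Social marginal benefit = demand + MEB = 69.2 - 0.7x.
Set SMB = MC: 69.2 - 0.7x = 11.0 + 1.2x → x* = 30.6316.
The loss is the area between SMB and MC from x* to x_m; with linear curves that's a triangle of height MEB(x_m).
DWL = ½ × 11.1579 × 21.2000 = 118.2737.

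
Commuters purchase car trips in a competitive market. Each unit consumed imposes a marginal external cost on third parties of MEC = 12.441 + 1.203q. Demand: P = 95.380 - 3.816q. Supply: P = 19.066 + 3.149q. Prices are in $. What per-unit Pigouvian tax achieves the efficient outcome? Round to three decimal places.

Social marginal benefit = demand − MEC = 82.939 - 5.019q.
Set SMB = MC: 82.939 - 5.019q = 19.066 + 3.149q → q* = 7.8199.
The Pigouvian tax equals MEC at q*: 12.441 + 1.203×7.8199 = 21.8483.

tax = $21.848 per unit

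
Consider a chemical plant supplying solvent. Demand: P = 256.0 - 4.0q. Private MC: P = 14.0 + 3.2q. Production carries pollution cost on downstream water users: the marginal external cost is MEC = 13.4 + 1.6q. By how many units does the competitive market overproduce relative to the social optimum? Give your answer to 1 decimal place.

Market equilibrium (private): 14.0 + 3.2q = 256.0 - 4.0q → q_m = 33.6111.
Social marginal cost = private MC + MEC = 27.4 + 4.8q.
Set SMC = demand: 27.4 + 4.8q = 256.0 - 4.0q → q* = 25.9773.
Gap = |33.6111 − 25.9773| = 7.6338.

7.6 units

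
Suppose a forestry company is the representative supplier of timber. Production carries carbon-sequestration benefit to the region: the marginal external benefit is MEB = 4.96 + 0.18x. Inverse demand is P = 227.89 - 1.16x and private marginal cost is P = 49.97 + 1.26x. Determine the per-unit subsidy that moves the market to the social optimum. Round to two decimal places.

subsidy = 19.66 per unit

Social marginal cost = private MC − MEB = 45.01 + 1.08x.
Set SMC = demand: 45.01 + 1.08x = 227.89 - 1.16x → x* = 81.6429.
The Pigouvian subsidy equals MEB at x*: 4.96 + 0.18×81.6429 = 19.6557.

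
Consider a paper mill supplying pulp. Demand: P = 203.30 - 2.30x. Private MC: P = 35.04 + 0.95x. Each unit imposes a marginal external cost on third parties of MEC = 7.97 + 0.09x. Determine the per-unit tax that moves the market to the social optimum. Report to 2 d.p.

tax = 12.29 per unit

Social marginal cost = private MC + MEC = 43.01 + 1.04x.
Set SMC = demand: 43.01 + 1.04x = 203.30 - 2.30x → x* = 47.9910.
The Pigouvian tax equals MEC at x*: 7.97 + 0.09×47.9910 = 12.2892.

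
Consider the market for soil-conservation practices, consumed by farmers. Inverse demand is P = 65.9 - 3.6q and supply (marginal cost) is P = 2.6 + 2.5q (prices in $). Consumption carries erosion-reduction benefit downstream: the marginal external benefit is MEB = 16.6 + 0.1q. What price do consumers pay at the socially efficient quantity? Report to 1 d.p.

P = $18.0

Social marginal benefit = demand + MEB = 82.5 - 3.5q.
Set SMB = MC: 82.5 - 3.5q = 2.6 + 2.5q → q* = 13.3167.
Consumer price on the demand curve at q*: 65.9 − 3.6×13.3167 = 17.9599.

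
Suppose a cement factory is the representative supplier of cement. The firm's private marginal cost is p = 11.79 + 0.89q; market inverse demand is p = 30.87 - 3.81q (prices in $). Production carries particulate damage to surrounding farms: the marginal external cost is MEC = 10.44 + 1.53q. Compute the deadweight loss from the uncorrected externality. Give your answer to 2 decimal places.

Market equilibrium (private): 11.79 + 0.89q = 30.87 - 3.81q → q_m = 4.0596.
Social marginal cost = private MC + MEC = 22.23 + 2.42q.
Set SMC = demand: 22.23 + 2.42q = 30.87 - 3.81q → q* = 1.3868.
The loss is the area between SMC and demand from q* to q_m; with linear curves that's a triangle of height MEC(q_m).
DWL = ½ × 2.6728 × 16.6511 = 22.2525.

DWL = $22.25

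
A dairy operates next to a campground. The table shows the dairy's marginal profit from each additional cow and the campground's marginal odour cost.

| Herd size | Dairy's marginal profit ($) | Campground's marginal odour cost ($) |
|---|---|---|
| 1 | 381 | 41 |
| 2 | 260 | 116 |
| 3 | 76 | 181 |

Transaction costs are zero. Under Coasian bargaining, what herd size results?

2

Bargaining reaches the level where marginal profit last exceeds marginal odour cost.
That holds through level 2 (260 ≥ 116) but not at 3 (76 < 181).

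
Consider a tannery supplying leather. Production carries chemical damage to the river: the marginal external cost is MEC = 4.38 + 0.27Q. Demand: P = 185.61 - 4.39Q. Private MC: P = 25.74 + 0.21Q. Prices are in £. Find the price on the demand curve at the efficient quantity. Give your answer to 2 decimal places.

Social marginal cost = private MC + MEC = 30.12 + 0.48Q.
Set SMC = demand: 30.12 + 0.48Q = 185.61 - 4.39Q → Q* = 31.9281.
Consumer price on the demand curve at Q*: 185.61 − 4.39×31.9281 = 45.4456.

P = £45.45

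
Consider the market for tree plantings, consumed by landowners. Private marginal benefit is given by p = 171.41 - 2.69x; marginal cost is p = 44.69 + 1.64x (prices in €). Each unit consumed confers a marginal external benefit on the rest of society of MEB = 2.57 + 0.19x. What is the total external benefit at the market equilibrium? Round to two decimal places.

Market equilibrium (private): 44.69 + 1.64x = 171.41 - 2.69x → x_m = 29.2656.
Total external benefit = ∫₀^{x_m} (2.57 + 0.19x) dx = 2.57×29.2656 + ½×0.19×29.2656² = 156.5777.

€156.58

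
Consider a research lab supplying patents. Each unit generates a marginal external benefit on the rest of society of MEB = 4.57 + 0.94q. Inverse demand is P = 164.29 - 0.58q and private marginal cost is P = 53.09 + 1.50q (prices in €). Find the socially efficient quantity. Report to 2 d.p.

q* = 101.55

Social marginal cost = private MC − MEB = 48.52 + 0.56q.
Set SMC = demand: 48.52 + 0.56q = 164.29 - 0.58q → q* = 101.5526.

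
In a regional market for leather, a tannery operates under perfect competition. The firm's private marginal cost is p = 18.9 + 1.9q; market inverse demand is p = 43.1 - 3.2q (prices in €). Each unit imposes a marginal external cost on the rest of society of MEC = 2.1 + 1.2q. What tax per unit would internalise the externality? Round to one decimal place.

Social marginal cost = private MC + MEC = 21.0 + 3.1q.
Set SMC = demand: 21.0 + 3.1q = 43.1 - 3.2q → q* = 3.5079.
The Pigouvian tax equals MEC at q*: 2.1 + 1.2×3.5079 = 6.3095.

tax = €6.3 per unit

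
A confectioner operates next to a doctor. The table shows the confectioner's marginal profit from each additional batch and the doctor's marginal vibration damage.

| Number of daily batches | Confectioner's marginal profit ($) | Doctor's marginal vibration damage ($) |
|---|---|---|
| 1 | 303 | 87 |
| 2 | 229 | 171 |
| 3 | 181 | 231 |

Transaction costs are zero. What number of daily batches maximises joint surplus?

2

Bargaining reaches the level where marginal profit last exceeds marginal vibration damage.
That holds through level 2 (229 ≥ 171) but not at 3 (181 < 231).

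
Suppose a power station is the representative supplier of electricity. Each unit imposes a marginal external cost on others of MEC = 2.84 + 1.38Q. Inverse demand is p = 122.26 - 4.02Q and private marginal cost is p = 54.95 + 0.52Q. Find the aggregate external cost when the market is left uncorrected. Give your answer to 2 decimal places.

193.77

Market equilibrium (private): 54.95 + 0.52Q = 122.26 - 4.02Q → Q_m = 14.8260.
Total external cost = ∫₀^{Q_m} (2.84 + 1.38Q) dQ = 2.84×14.8260 + ½×1.38×14.8260² = 193.7749.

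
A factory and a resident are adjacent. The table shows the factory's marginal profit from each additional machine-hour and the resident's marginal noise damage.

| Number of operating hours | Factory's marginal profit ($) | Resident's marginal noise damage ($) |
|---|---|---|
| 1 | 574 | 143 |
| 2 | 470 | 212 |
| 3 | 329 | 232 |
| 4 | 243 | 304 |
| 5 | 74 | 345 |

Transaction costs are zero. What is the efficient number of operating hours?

3

Bargaining reaches the level where marginal profit last exceeds marginal noise damage.
That holds through level 3 (329 ≥ 232) but not at 4 (243 < 304).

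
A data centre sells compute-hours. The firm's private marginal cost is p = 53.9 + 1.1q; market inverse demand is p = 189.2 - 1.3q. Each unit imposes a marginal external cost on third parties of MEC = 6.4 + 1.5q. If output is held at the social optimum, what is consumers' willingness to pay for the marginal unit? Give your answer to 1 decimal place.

P = 146.2

Social marginal cost = private MC + MEC = 60.3 + 2.6q.
Set SMC = demand: 60.3 + 2.6q = 189.2 - 1.3q → q* = 33.0513.
Consumer price on the demand curve at q*: 189.2 − 1.3×33.0513 = 146.2333.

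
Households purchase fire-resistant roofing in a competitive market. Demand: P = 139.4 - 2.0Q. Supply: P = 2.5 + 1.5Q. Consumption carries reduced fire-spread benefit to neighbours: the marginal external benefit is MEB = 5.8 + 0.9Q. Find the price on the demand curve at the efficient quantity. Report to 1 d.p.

Social marginal benefit = demand + MEB = 145.2 - 1.1Q.
Set SMB = MC: 145.2 - 1.1Q = 2.5 + 1.5Q → Q* = 54.8846.
Consumer price on the demand curve at Q*: 139.4 − 2.0×54.8846 = 29.6308.

P = 29.6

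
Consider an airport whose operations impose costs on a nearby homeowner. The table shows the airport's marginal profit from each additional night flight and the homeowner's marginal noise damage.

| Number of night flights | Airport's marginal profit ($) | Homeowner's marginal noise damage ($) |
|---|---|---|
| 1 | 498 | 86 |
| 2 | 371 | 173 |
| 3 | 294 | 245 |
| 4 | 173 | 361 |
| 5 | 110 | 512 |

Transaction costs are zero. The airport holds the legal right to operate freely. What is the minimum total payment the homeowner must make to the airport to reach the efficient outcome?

Left alone the airport would choose level 5 (marginal profit stays positive).
Efficient level: k* = 3 (marginal profit ≥ marginal noise damage through 3).
The homeowner must at least cover the airport's forgone profit from cutting 5→3: 173 + 110 = 283.

$283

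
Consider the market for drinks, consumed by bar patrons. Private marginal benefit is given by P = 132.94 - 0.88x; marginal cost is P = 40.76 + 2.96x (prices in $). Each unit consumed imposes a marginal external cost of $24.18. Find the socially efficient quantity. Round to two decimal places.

Social marginal benefit = demand − MEC = 108.76 - 0.88x.
Set SMB = MC: 108.76 - 0.88x = 40.76 + 2.96x → x* = 17.7083.

x* = 17.71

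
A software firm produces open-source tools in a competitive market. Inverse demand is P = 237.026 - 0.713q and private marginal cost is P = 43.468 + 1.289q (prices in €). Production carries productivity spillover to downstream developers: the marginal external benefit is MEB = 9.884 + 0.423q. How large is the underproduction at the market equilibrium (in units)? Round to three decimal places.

32.160 units

Market equilibrium (private): 43.468 + 1.289q = 237.026 - 0.713q → q_m = 96.6823.
Social marginal cost = private MC − MEB = 33.584 + 0.866q.
Set SMC = demand: 33.584 + 0.866q = 237.026 - 0.713q → q* = 128.8423.
Gap = |96.6823 − 128.8423| = 32.1600.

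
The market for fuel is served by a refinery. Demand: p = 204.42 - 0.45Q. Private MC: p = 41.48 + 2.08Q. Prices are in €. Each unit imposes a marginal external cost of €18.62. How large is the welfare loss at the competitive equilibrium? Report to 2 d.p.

Market equilibrium (private): 41.48 + 2.08Q = 204.42 - 0.45Q → Q_m = 64.4032.
Social marginal cost = private MC + MEC = 60.10 + 2.08Q.
Set SMC = demand: 60.10 + 2.08Q = 204.42 - 0.45Q → Q* = 57.0435.
The loss is the area between SMC and demand from Q* to Q_m; with linear curves that's a triangle of height MEC(Q_m).
DWL = ½ × 7.3597 × 18.6200 = 68.5188.

DWL = €68.52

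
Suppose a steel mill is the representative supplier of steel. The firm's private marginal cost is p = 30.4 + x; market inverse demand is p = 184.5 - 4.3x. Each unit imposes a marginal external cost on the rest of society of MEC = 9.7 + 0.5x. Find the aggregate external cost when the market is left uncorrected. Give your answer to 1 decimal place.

Market equilibrium (private): 30.4 + x = 184.5 - 4.3x → x_m = 29.0755.
Total external cost = ∫₀^{x_m} (9.7 + 0.5x) dx = 9.7×29.0755 + ½×0.5×29.0755² = 493.3785.

493.4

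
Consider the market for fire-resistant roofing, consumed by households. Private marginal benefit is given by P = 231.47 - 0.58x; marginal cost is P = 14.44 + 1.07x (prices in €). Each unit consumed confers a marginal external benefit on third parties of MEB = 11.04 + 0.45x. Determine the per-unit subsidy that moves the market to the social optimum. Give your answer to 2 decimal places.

Social marginal benefit = demand + MEB = 242.51 - 0.13x.
Set SMB = MC: 242.51 - 0.13x = 14.44 + 1.07x → x* = 190.0583.
The Pigouvian subsidy equals MEB at x*: 11.04 + 0.45×190.0583 = 96.5662.

subsidy = €96.57 per unit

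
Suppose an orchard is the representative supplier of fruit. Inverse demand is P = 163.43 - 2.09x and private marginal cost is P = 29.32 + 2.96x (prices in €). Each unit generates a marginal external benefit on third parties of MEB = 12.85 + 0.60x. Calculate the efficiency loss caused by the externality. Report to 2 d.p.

Market equilibrium (private): 29.32 + 2.96x = 163.43 - 2.09x → x_m = 26.5564.
Social marginal cost = private MC − MEB = 16.47 + 2.36x.
Set SMC = demand: 16.47 + 2.36x = 163.43 - 2.09x → x* = 33.0247.
Height of the DWL triangle at x_m is demand(x_m) − SMC(x_m) = MEB(x_m) = 28.7839.
DWL = ½ × 6.4683 × 28.7839 = 93.0915.

DWL = €93.09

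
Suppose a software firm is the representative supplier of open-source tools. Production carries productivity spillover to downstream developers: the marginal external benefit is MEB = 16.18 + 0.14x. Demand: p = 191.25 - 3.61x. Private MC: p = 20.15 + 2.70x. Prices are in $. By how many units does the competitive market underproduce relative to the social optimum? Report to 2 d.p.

3.24 units

Market equilibrium (private): 20.15 + 2.70x = 191.25 - 3.61x → x_m = 27.1157.
Social marginal cost = private MC − MEB = 3.97 + 2.56x.
Set SMC = demand: 3.97 + 2.56x = 191.25 - 3.61x → x* = 30.3533.
Gap = |27.1157 − 30.3533| = 3.2376.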